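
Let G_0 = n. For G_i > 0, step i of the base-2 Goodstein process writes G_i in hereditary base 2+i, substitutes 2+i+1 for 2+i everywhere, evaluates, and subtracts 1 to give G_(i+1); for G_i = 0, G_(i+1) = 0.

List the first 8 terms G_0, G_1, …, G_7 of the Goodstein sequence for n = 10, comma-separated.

10, 83, 1025, 15625, 279935, 4215754, 84073323, 1937434592

(0) 10|_2 = 2^(2 + 1) + 2 ↦ 3^(3 + 1) + 3|_3 = 84 ⇒ 83
(1) 83|_3 = 3^(3 + 1) + 2 ↦ 4^(4 + 1) + 2|_4 = 1026 ⇒ 1025
(2) 1025|_4 = 4^(4 + 1) + 1 ↦ 5^(5 + 1) + 1|_5 = 15626 ⇒ 15625
(3) 15625|_5 = 5^(5 + 1) ↦ 6^(6 + 1)|_6 = 279936 ⇒ 279935
(4) 279935|_6 = 5·6^6 + 5·6^5 + 5·6^4 + 5·6^3 + 5·6^2 + 5·6 + 5 ↦ 5·7^7 + 5·7^5 + 5·7^4 + 5·7^3 + 5·7^2 + 5·7 + 5|_7 = 4215755 ⇒ 4215754
(5) 4215754|_7 = 5·7^7 + 5·7^5 + 5·7^4 + 5·7^3 + 5·7^2 + 5·7 + 4 ↦ 5·8^8 + 5·8^5 + 5·8^4 + 5·8^3 + 5·8^2 + 5·8 + 4|_8 = 84073324 ⇒ 84073323
(6) 84073323|_8 = 5·8^8 + 5·8^5 + 5·8^4 + 5·8^3 + 5·8^2 + 5·8 + 3 ↦ 5·9^9 + 5·9^5 + 5·9^4 + 5·9^3 + 5·9^2 + 5·9 + 3|_9 = 1937434593 ⇒ 1937434592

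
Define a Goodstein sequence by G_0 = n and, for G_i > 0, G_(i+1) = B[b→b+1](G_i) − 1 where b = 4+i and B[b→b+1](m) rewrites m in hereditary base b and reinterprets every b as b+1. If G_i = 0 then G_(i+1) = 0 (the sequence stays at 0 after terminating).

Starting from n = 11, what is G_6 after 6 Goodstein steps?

15

[0] 11 ≡ 2·4 + 3 (base 4). Lift 5: 13. −1: 12.
[1] 12 ≡ 2·5 + 2 (base 5). Lift 6: 14. −1: 13.
[2] 13 ≡ 2·6 + 1 (base 6). Lift 7: 15. −1: 14.
[3] 14 ≡ 2·7 (base 7). Lift 8: 16. −1: 15.
[4] 15 ≡ 8 + 7 (base 8). Lift 9: 16. −1: 15.
[5] 15 ≡ 9 + 6 (base 9). Lift 10: 16. −1: 15.
[6] 15 ≡ 10 + 5 (base 10). Lift 11: 16. −1: 15.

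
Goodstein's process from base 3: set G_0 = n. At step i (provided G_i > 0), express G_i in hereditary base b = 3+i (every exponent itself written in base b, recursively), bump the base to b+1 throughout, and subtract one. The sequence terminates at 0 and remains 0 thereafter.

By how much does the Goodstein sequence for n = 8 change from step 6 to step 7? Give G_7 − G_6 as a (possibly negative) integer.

[0] 8 ≡ 2·3 + 2 (base 3). Lift 4: 10. −1: 9.
[1] 9 ≡ 2·4 + 1 (base 4). Lift 5: 11. −1: 10.
[2] 10 ≡ 2·5 (base 5). Lift 6: 12. −1: 11.
[3] 11 ≡ 6 + 5 (base 6). Lift 7: 12. −1: 11.
[4] 11 ≡ 7 + 4 (base 7). Lift 8: 12. −1: 11.
[5] 11 ≡ 8 + 3 (base 8). Lift 9: 12. −1: 11.
[6] 11 ≡ 9 + 2 (base 9). Lift 10: 12. −1: 11.

0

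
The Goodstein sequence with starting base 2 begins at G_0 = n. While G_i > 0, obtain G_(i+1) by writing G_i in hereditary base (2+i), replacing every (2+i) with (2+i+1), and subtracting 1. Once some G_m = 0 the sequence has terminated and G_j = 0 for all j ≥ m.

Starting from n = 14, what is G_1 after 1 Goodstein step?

110

G_0 = 14. HB_2(14) = 2^(2 + 1) + 2^2 + 2. Bump = 111. G_1 = 110.
G_1 = 110. HB_3(110) = 3^(3 + 1) + 3^3 + 2. Bump = 1282. G_2 = 1281.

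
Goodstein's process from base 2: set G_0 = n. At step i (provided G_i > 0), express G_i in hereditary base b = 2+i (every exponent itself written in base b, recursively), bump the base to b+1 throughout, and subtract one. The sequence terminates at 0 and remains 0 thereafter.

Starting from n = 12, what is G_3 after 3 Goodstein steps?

G_0 = 12. HB_2(12) = 2^(2 + 1) + 2^2. Bump = 108. G_1 = 107.
G_1 = 107. HB_3(107) = 3^(3 + 1) + 2·3^2 + 2·3 + 2. Bump = 1066. G_2 = 1065.
G_2 = 1065. HB_4(1065) = 4^(4 + 1) + 2·4^2 + 2·4 + 1. Bump = 15686. G_3 = 15685.
G_3 = 15685. HB_5(15685) = 5^(5 + 1) + 2·5^2 + 2·5. Bump = 280020. G_4 = 280019.

15685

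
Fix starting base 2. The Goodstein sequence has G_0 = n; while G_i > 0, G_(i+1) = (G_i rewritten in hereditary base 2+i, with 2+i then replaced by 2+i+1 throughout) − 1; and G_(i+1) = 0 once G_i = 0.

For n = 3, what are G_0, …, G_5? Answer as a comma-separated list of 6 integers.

3, 3, 3, 2, 1, 0

base 2: 3 = 2 + 1; at 3: 3 + 1 = 4; next = 3
base 3: 3 = 3; at 4: 4 = 4; next = 3
base 4: 3 = 3; at 5: 3 = 3; next = 2
base 5: 2 = 2; at 6: 2 = 2; next = 1
base 6: 1 = 1; at 7: 1 = 1; next = 0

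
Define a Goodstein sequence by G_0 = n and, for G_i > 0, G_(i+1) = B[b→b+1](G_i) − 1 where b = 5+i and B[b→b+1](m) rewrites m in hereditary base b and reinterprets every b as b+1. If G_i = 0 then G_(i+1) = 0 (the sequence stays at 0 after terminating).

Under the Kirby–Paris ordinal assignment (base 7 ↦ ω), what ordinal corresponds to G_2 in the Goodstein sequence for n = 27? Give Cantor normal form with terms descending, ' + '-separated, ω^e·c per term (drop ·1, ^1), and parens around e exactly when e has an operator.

step 0: 27 = 5^2 + 2; sub 6 for 5: 6^2 + 2; = 38; G_1 = 38−1 = 37
step 1: 37 = 6^2 + 1; sub 7 for 6: 7^2 + 1; = 50; G_2 = 50−1 = 49
step 2: 49 = 7^2; sub 8 for 7: 8^2; = 64; G_3 = 64−1 = 63

ω^2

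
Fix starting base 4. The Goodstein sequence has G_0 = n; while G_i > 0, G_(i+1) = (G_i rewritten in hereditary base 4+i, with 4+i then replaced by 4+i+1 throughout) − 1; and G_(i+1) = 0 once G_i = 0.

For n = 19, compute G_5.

69

[0] 19 ≡ 4^2 + 3 (base 4). Lift 5: 28. −1: 27.
[1] 27 ≡ 5^2 + 2 (base 5). Lift 6: 38. −1: 37.
[2] 37 ≡ 6^2 + 1 (base 6). Lift 7: 50. −1: 49.
[3] 49 ≡ 7^2 (base 7). Lift 8: 64. −1: 63.
[4] 63 ≡ 7·8 + 7 (base 8). Lift 9: 70. −1: 69.
[5] 69 ≡ 7·9 + 6 (base 9). Lift 10: 76. −1: 75.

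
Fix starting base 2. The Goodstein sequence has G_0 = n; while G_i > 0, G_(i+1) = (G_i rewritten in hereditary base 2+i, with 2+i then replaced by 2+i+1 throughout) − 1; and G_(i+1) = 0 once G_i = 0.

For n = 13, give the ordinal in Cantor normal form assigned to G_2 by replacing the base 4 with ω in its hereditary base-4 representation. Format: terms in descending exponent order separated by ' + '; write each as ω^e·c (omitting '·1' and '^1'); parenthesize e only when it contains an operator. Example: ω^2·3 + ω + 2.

ω^(ω + 1) + ω^3·3 + ω^2·3 + ω·3 + 3

step 0: 13 = 2^(2 + 1) + 2^2 + 1; sub 3 for 2: 3^(3 + 1) + 3^3 + 1; = 109; G_1 = 109−1 = 108
step 1: 108 = 3^(3 + 1) + 3^3; sub 4 for 3: 4^(4 + 1) + 4^4; = 1280; G_2 = 1280−1 = 1279
step 2: 1279 = 4^(4 + 1) + 3·4^3 + 3·4^2 + 3·4 + 3; sub 5 for 4: 5^(5 + 1) + 3·5^3 + 3·5^2 + 3·5 + 3; = 16093; G_3 = 16093−1 = 16092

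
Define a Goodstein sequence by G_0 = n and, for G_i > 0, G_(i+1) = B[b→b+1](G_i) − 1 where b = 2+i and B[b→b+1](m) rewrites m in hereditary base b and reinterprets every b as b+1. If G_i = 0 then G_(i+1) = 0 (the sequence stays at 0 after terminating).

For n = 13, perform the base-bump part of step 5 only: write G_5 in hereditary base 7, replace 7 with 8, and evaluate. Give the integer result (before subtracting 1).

134219480

G_0=13  [base 2] 2^(2 + 1) + 2^2 + 1  →[2↦3]→  3^(3 + 1) + 3^3 + 1 = 109  −1 ⇒ G_1=108
G_1=108  [base 3] 3^(3 + 1) + 3^3  →[3↦4]→  4^(4 + 1) + 4^4 = 1280  −1 ⇒ G_2=1279
G_2=1279  [base 4] 4^(4 + 1) + 3·4^3 + 3·4^2 + 3·4 + 3  →[4↦5]→  5^(5 + 1) + 3·5^3 + 3·5^2 + 3·5 + 3 = 16093  −1 ⇒ G_3=16092
G_3=16092  [base 5] 5^(5 + 1) + 3·5^3 + 3·5^2 + 3·5 + 2  →[5↦6]→  6^(6 + 1) + 3·6^3 + 3·6^2 + 3·6 + 2 = 280712  −1 ⇒ G_4=280711
G_4=280711  [base 6] 6^(6 + 1) + 3·6^3 + 3·6^2 + 3·6 + 1  →[6↦7]→  7^(7 + 1) + 3·7^3 + 3·7^2 + 3·7 + 1 = 5765999  −1 ⇒ G_5=5765998
G_5=5765998  [base 7] 7^(7 + 1) + 3·7^3 + 3·7^2 + 3·7  →[7↦8]→  8^(8 + 1) + 3·8^3 + 3·8^2 + 3·8 = 134219480  −1 ⇒ G_6=134219479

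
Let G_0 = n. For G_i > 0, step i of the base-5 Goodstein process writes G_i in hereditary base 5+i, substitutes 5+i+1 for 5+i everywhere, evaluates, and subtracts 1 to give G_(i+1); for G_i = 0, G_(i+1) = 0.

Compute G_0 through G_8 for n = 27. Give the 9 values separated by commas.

step 0: 27 = 5^2 + 2; sub 6 for 5: 6^2 + 2; = 38; G_1 = 38−1 = 37
step 1: 37 = 6^2 + 1; sub 7 for 6: 7^2 + 1; = 50; G_2 = 50−1 = 49
step 2: 49 = 7^2; sub 8 for 7: 8^2; = 64; G_3 = 64−1 = 63
step 3: 63 = 7·8 + 7; sub 9 for 8: 7·9 + 7; = 70; G_4 = 70−1 = 69
step 4: 69 = 7·9 + 6; sub 10 for 9: 7·10 + 6; = 76; G_5 = 76−1 = 75
step 5: 75 = 7·10 + 5; sub 11 for 10: 7·11 + 5; = 82; G_6 = 82−1 = 81
step 6: 81 = 7·11 + 4; sub 12 for 11: 7·12 + 4; = 88; G_7 = 88−1 = 87
step 7: 87 = 7·12 + 3; sub 13 for 12: 7·13 + 3; = 94; G_8 = 94−1 = 93

27, 37, 49, 63, 69, 75, 81, 87, 93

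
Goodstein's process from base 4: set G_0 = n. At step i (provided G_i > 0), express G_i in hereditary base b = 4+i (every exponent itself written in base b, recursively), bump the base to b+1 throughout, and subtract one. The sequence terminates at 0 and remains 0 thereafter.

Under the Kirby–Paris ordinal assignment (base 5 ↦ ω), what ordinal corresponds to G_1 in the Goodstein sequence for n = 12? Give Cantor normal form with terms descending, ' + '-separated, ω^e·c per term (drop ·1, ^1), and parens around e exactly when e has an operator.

G_0 = 12. HB_4(12) = 3·4. Bump = 15. G_1 = 14.
G_1 = 14. HB_5(14) = 2·5 + 4. Bump = 16. G_2 = 15.

ω·2 + 4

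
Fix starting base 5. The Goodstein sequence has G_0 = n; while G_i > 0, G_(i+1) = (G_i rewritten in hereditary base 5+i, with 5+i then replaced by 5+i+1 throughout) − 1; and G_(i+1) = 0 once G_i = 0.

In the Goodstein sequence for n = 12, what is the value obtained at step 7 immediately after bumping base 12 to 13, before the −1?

step 0: 12 = 2·5 + 2; sub 6 for 5: 2·6 + 2; = 14; G_1 = 14−1 = 13
step 1: 13 = 2·6 + 1; sub 7 for 6: 2·7 + 1; = 15; G_2 = 15−1 = 14
step 2: 14 = 2·7; sub 8 for 7: 2·8; = 16; G_3 = 16−1 = 15
step 3: 15 = 8 + 7; sub 9 for 8: 9 + 7; = 16; G_4 = 16−1 = 15
step 4: 15 = 9 + 6; sub 10 for 9: 10 + 6; = 16; G_5 = 16−1 = 15
step 5: 15 = 10 + 5; sub 11 for 10: 11 + 5; = 16; G_6 = 16−1 = 15
step 6: 15 = 11 + 4; sub 12 for 11: 12 + 4; = 16; G_7 = 16−1 = 15
step 7: 15 = 12 + 3; sub 13 for 12: 13 + 3; = 16; G_8 = 16−1 = 15

16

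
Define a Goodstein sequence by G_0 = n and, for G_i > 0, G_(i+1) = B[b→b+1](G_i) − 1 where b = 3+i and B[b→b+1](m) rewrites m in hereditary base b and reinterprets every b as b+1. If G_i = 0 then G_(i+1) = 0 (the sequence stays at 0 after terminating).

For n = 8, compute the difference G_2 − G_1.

1

G_0=8  [base 3] 2·3 + 2  →[3↦4]→  2·4 + 2 = 10  −1 ⇒ G_1=9
G_1=9  [base 4] 2·4 + 1  →[4↦5]→  2·5 + 1 = 11  −1 ⇒ G_2=10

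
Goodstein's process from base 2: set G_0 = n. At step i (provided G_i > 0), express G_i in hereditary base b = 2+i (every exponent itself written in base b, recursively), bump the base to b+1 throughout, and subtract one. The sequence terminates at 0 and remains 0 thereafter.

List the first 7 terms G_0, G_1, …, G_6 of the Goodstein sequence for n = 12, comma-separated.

12, 107, 1065, 15685, 280019, 5764910, 134217867

G_0 = 12. HB_2(12) = 2^(2 + 1) + 2^2. Bump = 108. G_1 = 107.
G_1 = 107. HB_3(107) = 3^(3 + 1) + 2·3^2 + 2·3 + 2. Bump = 1066. G_2 = 1065.
G_2 = 1065. HB_4(1065) = 4^(4 + 1) + 2·4^2 + 2·4 + 1. Bump = 15686. G_3 = 15685.
G_3 = 15685. HB_5(15685) = 5^(5 + 1) + 2·5^2 + 2·5. Bump = 280020. G_4 = 280019.
G_4 = 280019. HB_6(280019) = 6^(6 + 1) + 2·6^2 + 6 + 5. Bump = 5764911. G_5 = 5764910.
G_5 = 5764910. HB_7(5764910) = 7^(7 + 1) + 2·7^2 + 7 + 4. Bump = 134217868. G_6 = 134217867.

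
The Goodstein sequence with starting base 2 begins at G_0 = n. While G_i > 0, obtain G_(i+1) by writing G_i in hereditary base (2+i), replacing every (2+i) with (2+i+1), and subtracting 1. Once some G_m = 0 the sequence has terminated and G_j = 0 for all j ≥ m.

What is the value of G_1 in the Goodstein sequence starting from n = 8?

80

i=0: 8 = 2^(2 + 1) (b=2); 2→3: 3^(3 + 1) = 81; 81−1 = 80
i=1: 80 = 2·3^3 + 2·3^2 + 2·3 + 2 (b=3); 3→4: 2·4^4 + 2·4^2 + 2·4 + 2 = 554; 554−1 = 553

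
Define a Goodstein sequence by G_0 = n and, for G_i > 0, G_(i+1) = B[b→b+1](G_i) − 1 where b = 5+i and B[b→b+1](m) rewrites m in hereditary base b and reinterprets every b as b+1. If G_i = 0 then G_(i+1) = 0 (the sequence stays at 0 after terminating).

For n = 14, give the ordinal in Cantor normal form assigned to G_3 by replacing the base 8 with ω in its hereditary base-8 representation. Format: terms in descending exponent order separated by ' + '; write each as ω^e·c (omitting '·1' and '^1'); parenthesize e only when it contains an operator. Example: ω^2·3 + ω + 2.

ω·2 + 1

[0] 14 ≡ 2·5 + 4 (base 5). Lift 6: 16. −1: 15.
[1] 15 ≡ 2·6 + 3 (base 6). Lift 7: 17. −1: 16.
[2] 16 ≡ 2·7 + 2 (base 7). Lift 8: 18. −1: 17.
[3] 17 ≡ 2·8 + 1 (base 8). Lift 9: 19. −1: 18.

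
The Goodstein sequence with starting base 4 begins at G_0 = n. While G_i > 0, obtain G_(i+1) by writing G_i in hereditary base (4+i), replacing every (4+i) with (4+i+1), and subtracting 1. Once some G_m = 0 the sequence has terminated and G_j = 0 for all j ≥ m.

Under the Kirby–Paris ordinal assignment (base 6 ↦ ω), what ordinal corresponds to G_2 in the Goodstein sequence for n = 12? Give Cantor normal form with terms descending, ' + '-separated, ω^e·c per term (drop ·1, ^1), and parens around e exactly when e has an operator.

ω·2 + 3

(0) 12|_4 = 3·4 ↦ 3·5|_5 = 15 ⇒ 14
(1) 14|_5 = 2·5 + 4 ↦ 2·6 + 4|_6 = 16 ⇒ 15
(2) 15|_6 = 2·6 + 3 ↦ 2·7 + 3|_7 = 17 ⇒ 16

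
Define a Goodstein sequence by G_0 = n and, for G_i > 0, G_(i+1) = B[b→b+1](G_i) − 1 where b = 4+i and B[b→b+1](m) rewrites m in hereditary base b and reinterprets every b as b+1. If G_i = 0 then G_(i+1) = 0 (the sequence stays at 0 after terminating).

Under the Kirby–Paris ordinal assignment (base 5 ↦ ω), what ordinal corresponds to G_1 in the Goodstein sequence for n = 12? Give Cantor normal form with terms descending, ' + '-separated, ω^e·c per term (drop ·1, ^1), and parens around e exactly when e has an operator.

base 4: 12 = 3·4; at 5: 3·5 = 15; next = 14
base 5: 14 = 2·5 + 4; at 6: 2·6 + 4 = 16; next = 15

ω·2 + 4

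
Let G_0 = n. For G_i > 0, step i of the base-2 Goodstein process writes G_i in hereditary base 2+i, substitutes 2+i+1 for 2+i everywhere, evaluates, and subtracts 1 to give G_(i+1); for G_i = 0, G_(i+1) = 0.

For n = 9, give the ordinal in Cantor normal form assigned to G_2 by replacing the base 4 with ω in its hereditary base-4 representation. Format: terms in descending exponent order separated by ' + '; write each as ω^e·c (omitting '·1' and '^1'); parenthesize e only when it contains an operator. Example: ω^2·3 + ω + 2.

step 0: 9 = 2^(2 + 1) + 1; sub 3 for 2: 3^(3 + 1) + 1; = 82; G_1 = 82−1 = 81
step 1: 81 = 3^(3 + 1); sub 4 for 3: 4^(4 + 1); = 1024; G_2 = 1024−1 = 1023
step 2: 1023 = 3·4^4 + 3·4^3 + 3·4^2 + 3·4 + 3; sub 5 for 4: 3·5^5 + 3·5^3 + 3·5^2 + 3·5 + 3; = 9843; G_3 = 9843−1 = 9842

ω^ω·3 + ω^3·3 + ω^2·3 + ω·3 + 3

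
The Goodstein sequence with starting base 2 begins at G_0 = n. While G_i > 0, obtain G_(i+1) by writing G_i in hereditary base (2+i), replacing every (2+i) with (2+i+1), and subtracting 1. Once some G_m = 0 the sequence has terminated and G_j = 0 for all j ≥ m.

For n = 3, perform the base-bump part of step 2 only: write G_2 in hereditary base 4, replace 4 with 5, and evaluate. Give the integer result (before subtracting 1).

3

3 —HB2→ 2 + 1 —bump→ 3 + 1 = 4 —(−1)→ 3
3 —HB3→ 3 —bump→ 4 = 4 —(−1)→ 3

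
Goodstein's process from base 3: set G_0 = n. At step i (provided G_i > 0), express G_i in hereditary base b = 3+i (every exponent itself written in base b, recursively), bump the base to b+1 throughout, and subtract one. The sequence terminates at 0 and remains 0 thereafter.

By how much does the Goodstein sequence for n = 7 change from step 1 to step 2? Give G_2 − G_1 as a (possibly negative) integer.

1

7 —HB3→ 2·3 + 1 —bump→ 2·4 + 1 = 9 —(−1)→ 8
8 —HB4→ 2·4 —bump→ 2·5 = 10 —(−1)→ 9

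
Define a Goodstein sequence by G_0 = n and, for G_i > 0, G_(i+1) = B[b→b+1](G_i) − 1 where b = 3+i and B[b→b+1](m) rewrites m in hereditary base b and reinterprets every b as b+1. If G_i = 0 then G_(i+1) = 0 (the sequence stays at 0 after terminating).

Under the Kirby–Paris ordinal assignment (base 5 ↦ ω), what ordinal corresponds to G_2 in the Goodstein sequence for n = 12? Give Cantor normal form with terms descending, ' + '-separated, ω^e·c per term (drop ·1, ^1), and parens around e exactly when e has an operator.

ω^2 + 2

i=0: 12 = 3^2 + 3 (b=3); 3→4: 4^2 + 4 = 20; 20−1 = 19
i=1: 19 = 4^2 + 3 (b=4); 4→5: 5^2 + 3 = 28; 28−1 = 27
i=2: 27 = 5^2 + 2 (b=5); 5→6: 6^2 + 2 = 38; 38−1 = 37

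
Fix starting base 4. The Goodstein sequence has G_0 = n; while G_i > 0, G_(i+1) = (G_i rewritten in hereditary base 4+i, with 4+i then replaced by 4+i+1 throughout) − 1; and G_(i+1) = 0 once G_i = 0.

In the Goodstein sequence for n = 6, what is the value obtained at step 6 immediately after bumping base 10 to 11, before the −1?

[0] 6 ≡ 4 + 2 (base 4). Lift 5: 7. −1: 6.
[1] 6 ≡ 5 + 1 (base 5). Lift 6: 7. −1: 6.
[2] 6 ≡ 6 (base 6). Lift 7: 7. −1: 6.
[3] 6 ≡ 6 (base 7). Lift 8: 6. −1: 5.
[4] 5 ≡ 5 (base 8). Lift 9: 5. −1: 4.
[5] 4 ≡ 4 (base 9). Lift 10: 4. −1: 3.
[6] 3 ≡ 3 (base 10). Lift 11: 3. −1: 2.

3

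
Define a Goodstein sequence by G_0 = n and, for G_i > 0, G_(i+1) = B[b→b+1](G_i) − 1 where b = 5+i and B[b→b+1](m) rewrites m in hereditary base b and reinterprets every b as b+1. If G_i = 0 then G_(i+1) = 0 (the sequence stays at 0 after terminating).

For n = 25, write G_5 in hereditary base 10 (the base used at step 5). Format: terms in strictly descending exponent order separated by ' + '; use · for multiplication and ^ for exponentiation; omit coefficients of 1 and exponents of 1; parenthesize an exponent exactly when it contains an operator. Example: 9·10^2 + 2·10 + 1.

5·10 + 1

base 5: 25 = 5^2; at 6: 6^2 = 36; next = 35
base 6: 35 = 5·6 + 5; at 7: 5·7 + 5 = 40; next = 39
base 7: 39 = 5·7 + 4; at 8: 5·8 + 4 = 44; next = 43
base 8: 43 = 5·8 + 3; at 9: 5·9 + 3 = 48; next = 47
base 9: 47 = 5·9 + 2; at 10: 5·10 + 2 = 52; next = 51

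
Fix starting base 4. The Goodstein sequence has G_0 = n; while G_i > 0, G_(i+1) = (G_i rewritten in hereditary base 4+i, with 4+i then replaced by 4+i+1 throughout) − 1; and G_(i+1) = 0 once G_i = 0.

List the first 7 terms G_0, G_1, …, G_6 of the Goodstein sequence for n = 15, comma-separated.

15, 17, 19, 21, 23, 24, 25

G_0=15  [base 4] 3·4 + 3  →[4↦5]→  3·5 + 3 = 18  −1 ⇒ G_1=17
G_1=17  [base 5] 3·5 + 2  →[5↦6]→  3·6 + 2 = 20  −1 ⇒ G_2=19
G_2=19  [base 6] 3·6 + 1  →[6↦7]→  3·7 + 1 = 22  −1 ⇒ G_3=21
G_3=21  [base 7] 3·7  →[7↦8]→  3·8 = 24  −1 ⇒ G_4=23
G_4=23  [base 8] 2·8 + 7  →[8↦9]→  2·9 + 7 = 25  −1 ⇒ G_5=24
G_5=24  [base 9] 2·9 + 6  →[9↦10]→  2·10 + 6 = 26  −1 ⇒ G_6=25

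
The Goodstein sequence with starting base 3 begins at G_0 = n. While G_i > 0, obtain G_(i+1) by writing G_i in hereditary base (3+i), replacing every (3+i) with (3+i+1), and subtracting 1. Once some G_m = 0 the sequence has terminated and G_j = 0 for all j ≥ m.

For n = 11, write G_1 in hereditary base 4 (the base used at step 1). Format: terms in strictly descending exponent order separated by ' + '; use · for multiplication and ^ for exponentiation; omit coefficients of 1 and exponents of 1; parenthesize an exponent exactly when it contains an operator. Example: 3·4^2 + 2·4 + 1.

4^2 + 1

base 3: 11 = 3^2 + 2; at 4: 4^2 + 2 = 18; next = 17
base 4: 17 = 4^2 + 1; at 5: 5^2 + 1 = 26; next = 25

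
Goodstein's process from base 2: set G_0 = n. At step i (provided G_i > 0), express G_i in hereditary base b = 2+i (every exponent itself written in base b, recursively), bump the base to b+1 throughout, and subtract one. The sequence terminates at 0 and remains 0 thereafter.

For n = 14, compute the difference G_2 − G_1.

1171

step 0: 14 = 2^(2 + 1) + 2^2 + 2; sub 3 for 2: 3^(3 + 1) + 3^3 + 3; = 111; G_1 = 111−1 = 110
step 1: 110 = 3^(3 + 1) + 3^3 + 2; sub 4 for 3: 4^(4 + 1) + 4^4 + 2; = 1282; G_2 = 1282−1 = 1281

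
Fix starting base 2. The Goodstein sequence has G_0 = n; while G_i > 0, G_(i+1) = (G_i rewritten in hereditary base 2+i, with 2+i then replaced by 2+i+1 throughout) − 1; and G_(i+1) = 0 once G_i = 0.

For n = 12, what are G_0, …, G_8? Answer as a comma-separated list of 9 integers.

12, 107, 1065, 15685, 280019, 5764910, 134217867, 3486784574, 100000000211

step 0: 12 = 2^(2 + 1) + 2^2; sub 3 for 2: 3^(3 + 1) + 3^3; = 108; G_1 = 108−1 = 107
step 1: 107 = 3^(3 + 1) + 2·3^2 + 2·3 + 2; sub 4 for 3: 4^(4 + 1) + 2·4^2 + 2·4 + 2; = 1066; G_2 = 1066−1 = 1065
step 2: 1065 = 4^(4 + 1) + 2·4^2 + 2·4 + 1; sub 5 for 4: 5^(5 + 1) + 2·5^2 + 2·5 + 1; = 15686; G_3 = 15686−1 = 15685
step 3: 15685 = 5^(5 + 1) + 2·5^2 + 2·5; sub 6 for 5: 6^(6 + 1) + 2·6^2 + 2·6; = 280020; G_4 = 280020−1 = 280019
step 4: 280019 = 6^(6 + 1) + 2·6^2 + 6 + 5; sub 7 for 6: 7^(7 + 1) + 2·7^2 + 7 + 5; = 5764911; G_5 = 5764911−1 = 5764910
step 5: 5764910 = 7^(7 + 1) + 2·7^2 + 7 + 4; sub 8 for 7: 8^(8 + 1) + 2·8^2 + 8 + 4; = 134217868; G_6 = 134217868−1 = 134217867
step 6: 134217867 = 8^(8 + 1) + 2·8^2 + 8 + 3; sub 9 for 8: 9^(9 + 1) + 2·9^2 + 9 + 3; = 3486784575; G_7 = 3486784575−1 = 3486784574
step 7: 3486784574 = 9^(9 + 1) + 2·9^2 + 9 + 2; sub 10 for 9: 10^(10 + 1) + 2·10^2 + 10 + 2; = 100000000212; G_8 = 100000000212−1 = 100000000211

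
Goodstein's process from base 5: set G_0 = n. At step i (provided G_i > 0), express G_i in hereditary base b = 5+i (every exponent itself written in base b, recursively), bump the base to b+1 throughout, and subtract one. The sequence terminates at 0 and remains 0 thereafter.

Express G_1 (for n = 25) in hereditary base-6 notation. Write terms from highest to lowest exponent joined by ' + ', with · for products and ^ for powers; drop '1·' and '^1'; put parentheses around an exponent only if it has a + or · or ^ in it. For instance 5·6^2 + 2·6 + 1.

5·6 + 5

base 5: 25 = 5^2; at 6: 6^2 = 36; next = 35
base 6: 35 = 5·6 + 5; at 7: 5·7 + 5 = 40; next = 39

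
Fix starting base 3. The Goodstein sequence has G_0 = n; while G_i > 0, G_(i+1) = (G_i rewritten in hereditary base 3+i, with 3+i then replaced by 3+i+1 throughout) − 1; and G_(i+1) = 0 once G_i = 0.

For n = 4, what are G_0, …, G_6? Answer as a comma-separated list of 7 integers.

base 3: 4 = 3 + 1; at 4: 4 + 1 = 5; next = 4
base 4: 4 = 4; at 5: 5 = 5; next = 4
base 5: 4 = 4; at 6: 4 = 4; next = 3
base 6: 3 = 3; at 7: 3 = 3; next = 2
base 7: 2 = 2; at 8: 2 = 2; next = 1
base 8: 1 = 1; at 9: 1 = 1; next = 0

4, 4, 4, 3, 2, 1, 0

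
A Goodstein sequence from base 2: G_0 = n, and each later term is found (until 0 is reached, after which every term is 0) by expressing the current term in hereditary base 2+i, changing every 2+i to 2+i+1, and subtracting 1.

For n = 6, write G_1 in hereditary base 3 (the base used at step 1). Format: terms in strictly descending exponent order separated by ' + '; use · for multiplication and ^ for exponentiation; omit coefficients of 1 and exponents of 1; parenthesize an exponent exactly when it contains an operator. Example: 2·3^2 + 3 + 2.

(0) 6|_2 = 2^2 + 2 ↦ 3^3 + 3|_3 = 30 ⇒ 29
(1) 29|_3 = 3^3 + 2 ↦ 4^4 + 2|_4 = 258 ⇒ 257

3^3 + 2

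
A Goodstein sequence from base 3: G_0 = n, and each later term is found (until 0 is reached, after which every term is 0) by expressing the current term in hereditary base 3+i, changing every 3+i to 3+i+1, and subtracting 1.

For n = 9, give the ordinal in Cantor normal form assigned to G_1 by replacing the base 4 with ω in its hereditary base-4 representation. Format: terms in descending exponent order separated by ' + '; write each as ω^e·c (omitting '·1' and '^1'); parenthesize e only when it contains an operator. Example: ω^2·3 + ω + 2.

ω·3 + 3

G_0=9  [base 3] 3^2  →[3↦4]→  4^2 = 16  −1 ⇒ G_1=15
G_1=15  [base 4] 3·4 + 3  →[4↦5]→  3·5 + 3 = 18  −1 ⇒ G_2=17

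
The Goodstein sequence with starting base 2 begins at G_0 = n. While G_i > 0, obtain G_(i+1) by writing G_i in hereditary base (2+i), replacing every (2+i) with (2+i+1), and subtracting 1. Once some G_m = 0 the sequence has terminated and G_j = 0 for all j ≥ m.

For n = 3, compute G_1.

[0] 3 ≡ 2 + 1 (base 2). Lift 3: 4. −1: 3.
[1] 3 ≡ 3 (base 3). Lift 4: 4. −1: 3.

3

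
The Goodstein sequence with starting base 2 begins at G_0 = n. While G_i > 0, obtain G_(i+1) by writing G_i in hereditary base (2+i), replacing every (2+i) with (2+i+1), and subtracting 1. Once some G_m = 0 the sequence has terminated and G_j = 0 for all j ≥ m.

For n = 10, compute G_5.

(0) 10|_2 = 2^(2 + 1) + 2 ↦ 3^(3 + 1) + 3|_3 = 84 ⇒ 83
(1) 83|_3 = 3^(3 + 1) + 2 ↦ 4^(4 + 1) + 2|_4 = 1026 ⇒ 1025
(2) 1025|_4 = 4^(4 + 1) + 1 ↦ 5^(5 + 1) + 1|_5 = 15626 ⇒ 15625
(3) 15625|_5 = 5^(5 + 1) ↦ 6^(6 + 1)|_6 = 279936 ⇒ 279935
(4) 279935|_6 = 5·6^6 + 5·6^5 + 5·6^4 + 5·6^3 + 5·6^2 + 5·6 + 5 ↦ 5·7^7 + 5·7^5 + 5·7^4 + 5·7^3 + 5·7^2 + 5·7 + 5|_7 = 4215755 ⇒ 4215754

4215754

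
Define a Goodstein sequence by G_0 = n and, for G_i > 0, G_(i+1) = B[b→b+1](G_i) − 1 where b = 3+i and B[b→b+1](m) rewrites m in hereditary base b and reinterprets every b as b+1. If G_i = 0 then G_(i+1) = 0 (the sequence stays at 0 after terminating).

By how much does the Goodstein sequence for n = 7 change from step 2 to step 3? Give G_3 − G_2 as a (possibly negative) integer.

0

base 3: 7 = 2·3 + 1; at 4: 2·4 + 1 = 9; next = 8
base 4: 8 = 2·4; at 5: 2·5 = 10; next = 9
base 5: 9 = 5 + 4; at 6: 6 + 4 = 10; next = 9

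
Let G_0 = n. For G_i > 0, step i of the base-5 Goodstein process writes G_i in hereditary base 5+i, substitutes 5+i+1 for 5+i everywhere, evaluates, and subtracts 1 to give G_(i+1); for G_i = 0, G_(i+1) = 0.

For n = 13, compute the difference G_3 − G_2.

1

13 —HB5→ 2·5 + 3 —bump→ 2·6 + 3 = 15 —(−1)→ 14
14 —HB6→ 2·6 + 2 —bump→ 2·7 + 2 = 16 —(−1)→ 15
15 —HB7→ 2·7 + 1 —bump→ 2·8 + 1 = 17 —(−1)→ 16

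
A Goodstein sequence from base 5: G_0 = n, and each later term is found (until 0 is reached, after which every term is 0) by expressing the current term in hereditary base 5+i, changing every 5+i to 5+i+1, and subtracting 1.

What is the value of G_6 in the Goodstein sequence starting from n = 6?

6 —HB5→ 5 + 1 —bump→ 6 + 1 = 7 —(−1)→ 6
6 —HB6→ 6 —bump→ 7 = 7 —(−1)→ 6
6 —HB7→ 6 —bump→ 6 = 6 —(−1)→ 5
5 —HB8→ 5 —bump→ 5 = 5 —(−1)→ 4
4 —HB9→ 4 —bump→ 4 = 4 —(−1)→ 3
3 —HB10→ 3 —bump→ 3 = 3 —(−1)→ 2
2 —HB11→ 2 —bump→ 2 = 2 —(−1)→ 1

2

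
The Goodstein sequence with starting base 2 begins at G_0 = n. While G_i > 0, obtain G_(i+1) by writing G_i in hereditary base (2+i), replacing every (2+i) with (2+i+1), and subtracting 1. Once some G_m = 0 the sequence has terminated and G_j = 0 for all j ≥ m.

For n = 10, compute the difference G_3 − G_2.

14600

10 —HB2→ 2^(2 + 1) + 2 —bump→ 3^(3 + 1) + 3 = 84 —(−1)→ 83
83 —HB3→ 3^(3 + 1) + 2 —bump→ 4^(4 + 1) + 2 = 1026 —(−1)→ 1025
1025 —HB4→ 4^(4 + 1) + 1 —bump→ 5^(5 + 1) + 1 = 15626 —(−1)→ 15625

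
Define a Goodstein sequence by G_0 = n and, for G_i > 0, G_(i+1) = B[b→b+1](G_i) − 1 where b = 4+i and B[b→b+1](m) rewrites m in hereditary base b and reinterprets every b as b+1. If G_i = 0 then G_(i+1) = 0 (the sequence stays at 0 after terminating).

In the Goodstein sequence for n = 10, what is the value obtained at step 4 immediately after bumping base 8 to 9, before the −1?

14

G_0 = 10. HB_4(10) = 2·4 + 2. Bump = 12. G_1 = 11.
G_1 = 11. HB_5(11) = 2·5 + 1. Bump = 13. G_2 = 12.
G_2 = 12. HB_6(12) = 2·6. Bump = 14. G_3 = 13.
G_3 = 13. HB_7(13) = 7 + 6. Bump = 14. G_4 = 13.
G_4 = 13. HB_8(13) = 8 + 5. Bump = 14. G_5 = 13.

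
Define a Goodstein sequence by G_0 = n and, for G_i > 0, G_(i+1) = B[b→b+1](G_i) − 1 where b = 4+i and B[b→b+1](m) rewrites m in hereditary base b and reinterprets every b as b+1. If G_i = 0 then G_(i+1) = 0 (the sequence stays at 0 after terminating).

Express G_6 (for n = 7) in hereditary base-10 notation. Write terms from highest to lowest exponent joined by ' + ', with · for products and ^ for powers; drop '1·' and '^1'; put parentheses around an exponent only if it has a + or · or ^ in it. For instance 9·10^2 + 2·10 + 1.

i=0: 7 = 4 + 3 (b=4); 4→5: 5 + 3 = 8; 8−1 = 7
i=1: 7 = 5 + 2 (b=5); 5→6: 6 + 2 = 8; 8−1 = 7
i=2: 7 = 6 + 1 (b=6); 6→7: 7 + 1 = 8; 8−1 = 7
i=3: 7 = 7 (b=7); 7→8: 8 = 8; 8−1 = 7
i=4: 7 = 7 (b=8); 8→9: 7 = 7; 7−1 = 6
i=5: 6 = 6 (b=9); 9→10: 6 = 6; 6−1 = 5
i=6: 5 = 5 (b=10); 10→11: 5 = 5; 5−1 = 4

5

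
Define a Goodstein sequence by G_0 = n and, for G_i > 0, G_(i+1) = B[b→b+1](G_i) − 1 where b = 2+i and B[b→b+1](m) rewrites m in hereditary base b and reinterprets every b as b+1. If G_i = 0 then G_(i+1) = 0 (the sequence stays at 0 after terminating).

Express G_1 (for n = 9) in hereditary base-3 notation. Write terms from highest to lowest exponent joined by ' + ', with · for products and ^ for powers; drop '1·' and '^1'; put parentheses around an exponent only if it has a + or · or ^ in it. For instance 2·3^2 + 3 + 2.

(0) 9|_2 = 2^(2 + 1) + 1 ↦ 3^(3 + 1) + 1|_3 = 82 ⇒ 81
(1) 81|_3 = 3^(3 + 1) ↦ 4^(4 + 1)|_4 = 1024 ⇒ 1023

3^(3 + 1)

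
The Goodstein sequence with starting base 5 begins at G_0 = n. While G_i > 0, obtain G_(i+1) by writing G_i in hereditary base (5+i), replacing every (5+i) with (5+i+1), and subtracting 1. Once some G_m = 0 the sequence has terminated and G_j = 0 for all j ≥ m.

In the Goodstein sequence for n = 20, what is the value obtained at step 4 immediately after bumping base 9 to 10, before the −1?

32

(0) 20|_5 = 4·5 ↦ 4·6|_6 = 24 ⇒ 23
(1) 23|_6 = 3·6 + 5 ↦ 3·7 + 5|_7 = 26 ⇒ 25
(2) 25|_7 = 3·7 + 4 ↦ 3·8 + 4|_8 = 28 ⇒ 27
(3) 27|_8 = 3·8 + 3 ↦ 3·9 + 3|_9 = 30 ⇒ 29
(4) 29|_9 = 3·9 + 2 ↦ 3·10 + 2|_10 = 32 ⇒ 31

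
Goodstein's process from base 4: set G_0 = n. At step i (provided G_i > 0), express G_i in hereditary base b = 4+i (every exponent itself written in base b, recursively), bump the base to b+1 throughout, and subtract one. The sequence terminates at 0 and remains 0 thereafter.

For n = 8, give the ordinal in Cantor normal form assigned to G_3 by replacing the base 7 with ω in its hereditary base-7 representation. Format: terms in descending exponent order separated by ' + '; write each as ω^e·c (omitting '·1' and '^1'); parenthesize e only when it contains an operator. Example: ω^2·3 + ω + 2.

ω + 2

(0) 8|_4 = 2·4 ↦ 2·5|_5 = 10 ⇒ 9
(1) 9|_5 = 5 + 4 ↦ 6 + 4|_6 = 10 ⇒ 9
(2) 9|_6 = 6 + 3 ↦ 7 + 3|_7 = 10 ⇒ 9
(3) 9|_7 = 7 + 2 ↦ 8 + 2|_8 = 10 ⇒ 9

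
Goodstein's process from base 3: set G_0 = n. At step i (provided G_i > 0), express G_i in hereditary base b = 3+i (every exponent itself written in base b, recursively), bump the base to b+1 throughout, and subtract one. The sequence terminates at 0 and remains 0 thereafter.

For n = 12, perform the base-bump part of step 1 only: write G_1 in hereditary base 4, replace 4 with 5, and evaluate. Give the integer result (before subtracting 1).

28

G_0 = 12. HB_3(12) = 3^2 + 3. Bump = 20. G_1 = 19.
G_1 = 19. HB_4(19) = 4^2 + 3. Bump = 28. G_2 = 27.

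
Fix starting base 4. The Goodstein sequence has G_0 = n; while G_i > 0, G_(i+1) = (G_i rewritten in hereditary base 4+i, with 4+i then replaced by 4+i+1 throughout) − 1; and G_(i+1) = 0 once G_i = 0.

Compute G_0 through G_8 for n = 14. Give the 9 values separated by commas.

14, 16, 18, 20, 21, 22, 23, 24, 25

base 4: 14 = 3·4 + 2; at 5: 3·5 + 2 = 17; next = 16
base 5: 16 = 3·5 + 1; at 6: 3·6 + 1 = 19; next = 18
base 6: 18 = 3·6; at 7: 3·7 = 21; next = 20
base 7: 20 = 2·7 + 6; at 8: 2·8 + 6 = 22; next = 21
base 8: 21 = 2·8 + 5; at 9: 2·9 + 5 = 23; next = 22
base 9: 22 = 2·9 + 4; at 10: 2·10 + 4 = 24; next = 23
base 10: 23 = 2·10 + 3; at 11: 2·11 + 3 = 25; next = 24
base 11: 24 = 2·11 + 2; at 12: 2·12 + 2 = 26; next = 25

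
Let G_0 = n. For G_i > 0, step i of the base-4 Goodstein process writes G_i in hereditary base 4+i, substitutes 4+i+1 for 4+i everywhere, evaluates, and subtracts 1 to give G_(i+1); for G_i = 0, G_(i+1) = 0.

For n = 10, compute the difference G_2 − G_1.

1

step 0: 10 = 2·4 + 2; sub 5 for 4: 2·5 + 2; = 12; G_1 = 12−1 = 11
step 1: 11 = 2·5 + 1; sub 6 for 5: 2·6 + 1; = 13; G_2 = 13−1 = 12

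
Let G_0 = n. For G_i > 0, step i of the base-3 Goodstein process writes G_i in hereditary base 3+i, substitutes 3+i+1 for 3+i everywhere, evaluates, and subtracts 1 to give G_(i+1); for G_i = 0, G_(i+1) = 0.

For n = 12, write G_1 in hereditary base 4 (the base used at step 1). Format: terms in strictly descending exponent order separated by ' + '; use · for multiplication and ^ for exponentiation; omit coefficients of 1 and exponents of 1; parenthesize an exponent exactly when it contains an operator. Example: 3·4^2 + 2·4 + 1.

(0) 12|_3 = 3^2 + 3 ↦ 4^2 + 4|_4 = 20 ⇒ 19
(1) 19|_4 = 4^2 + 3 ↦ 5^2 + 3|_5 = 28 ⇒ 27

4^2 + 3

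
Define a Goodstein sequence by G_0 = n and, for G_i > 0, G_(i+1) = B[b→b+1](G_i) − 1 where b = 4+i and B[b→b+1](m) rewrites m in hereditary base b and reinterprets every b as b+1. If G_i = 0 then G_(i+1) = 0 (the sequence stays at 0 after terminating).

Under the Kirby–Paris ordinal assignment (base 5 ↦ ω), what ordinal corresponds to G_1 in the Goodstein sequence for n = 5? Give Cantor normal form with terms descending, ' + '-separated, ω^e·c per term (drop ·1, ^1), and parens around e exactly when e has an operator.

base 4: 5 = 4 + 1; at 5: 5 + 1 = 6; next = 5
base 5: 5 = 5; at 6: 6 = 6; next = 5

ω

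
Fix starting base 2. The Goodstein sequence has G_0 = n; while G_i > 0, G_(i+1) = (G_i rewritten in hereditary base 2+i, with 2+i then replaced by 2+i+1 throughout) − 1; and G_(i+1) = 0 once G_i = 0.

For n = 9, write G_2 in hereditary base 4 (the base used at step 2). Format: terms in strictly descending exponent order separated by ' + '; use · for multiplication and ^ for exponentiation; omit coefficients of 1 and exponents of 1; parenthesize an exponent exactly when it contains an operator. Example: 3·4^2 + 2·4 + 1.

base 2: 9 = 2^(2 + 1) + 1; at 3: 3^(3 + 1) + 1 = 82; next = 81
base 3: 81 = 3^(3 + 1); at 4: 4^(4 + 1) = 1024; next = 1023
base 4: 1023 = 3·4^4 + 3·4^3 + 3·4^2 + 3·4 + 3; at 5: 3·5^5 + 3·5^3 + 3·5^2 + 3·5 + 3 = 9843; next = 9842

3·4^4 + 3·4^3 + 3·4^2 + 3·4 + 3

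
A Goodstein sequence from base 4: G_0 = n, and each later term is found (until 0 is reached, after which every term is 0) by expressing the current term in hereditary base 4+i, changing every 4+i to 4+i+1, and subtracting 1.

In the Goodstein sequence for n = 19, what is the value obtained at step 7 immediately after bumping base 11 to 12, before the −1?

88

i=0: 19 = 4^2 + 3 (b=4); 4→5: 5^2 + 3 = 28; 28−1 = 27
i=1: 27 = 5^2 + 2 (b=5); 5→6: 6^2 + 2 = 38; 38−1 = 37
i=2: 37 = 6^2 + 1 (b=6); 6→7: 7^2 + 1 = 50; 50−1 = 49
i=3: 49 = 7^2 (b=7); 7→8: 8^2 = 64; 64−1 = 63
i=4: 63 = 7·8 + 7 (b=8); 8→9: 7·9 + 7 = 70; 70−1 = 69
i=5: 69 = 7·9 + 6 (b=9); 9→10: 7·10 + 6 = 76; 76−1 = 75
i=6: 75 = 7·10 + 5 (b=10); 10→11: 7·11 + 5 = 82; 82−1 = 81
i=7: 81 = 7·11 + 4 (b=11); 11→12: 7·12 + 4 = 88; 88−1 = 87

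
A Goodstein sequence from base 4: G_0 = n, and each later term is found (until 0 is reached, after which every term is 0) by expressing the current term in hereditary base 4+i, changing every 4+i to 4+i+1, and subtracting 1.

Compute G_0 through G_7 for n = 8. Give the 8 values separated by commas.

8, 9, 9, 9, 9, 9, 9, 8

8 —HB4→ 2·4 —bump→ 2·5 = 10 —(−1)→ 9
9 —HB5→ 5 + 4 —bump→ 6 + 4 = 10 —(−1)→ 9
9 —HB6→ 6 + 3 —bump→ 7 + 3 = 10 —(−1)→ 9
9 —HB7→ 7 + 2 —bump→ 8 + 2 = 10 —(−1)→ 9
9 —HB8→ 8 + 1 —bump→ 9 + 1 = 10 —(−1)→ 9
9 —HB9→ 9 —bump→ 10 = 10 —(−1)→ 9
9 —HB10→ 9 —bump→ 9 = 9 —(−1)→ 8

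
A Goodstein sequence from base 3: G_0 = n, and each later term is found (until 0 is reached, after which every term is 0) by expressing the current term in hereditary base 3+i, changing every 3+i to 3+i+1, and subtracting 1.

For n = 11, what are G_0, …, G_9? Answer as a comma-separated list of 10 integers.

11, 17, 25, 35, 39, 43, 47, 51, 55, 59

step 0: 11 = 3^2 + 2; sub 4 for 3: 4^2 + 2; = 18; G_1 = 18−1 = 17
step 1: 17 = 4^2 + 1; sub 5 for 4: 5^2 + 1; = 26; G_2 = 26−1 = 25
step 2: 25 = 5^2; sub 6 for 5: 6^2; = 36; G_3 = 36−1 = 35
step 3: 35 = 5·6 + 5; sub 7 for 6: 5·7 + 5; = 40; G_4 = 40−1 = 39
step 4: 39 = 5·7 + 4; sub 8 for 7: 5·8 + 4; = 44; G_5 = 44−1 = 43
step 5: 43 = 5·8 + 3; sub 9 for 8: 5·9 + 3; = 48; G_6 = 48−1 = 47
step 6: 47 = 5·9 + 2; sub 10 for 9: 5·10 + 2; = 52; G_7 = 52−1 = 51
step 7: 51 = 5·10 + 1; sub 11 for 10: 5·11 + 1; = 56; G_8 = 56−1 = 55
step 8: 55 = 5·11; sub 12 for 11: 5·12; = 60; G_9 = 60−1 = 59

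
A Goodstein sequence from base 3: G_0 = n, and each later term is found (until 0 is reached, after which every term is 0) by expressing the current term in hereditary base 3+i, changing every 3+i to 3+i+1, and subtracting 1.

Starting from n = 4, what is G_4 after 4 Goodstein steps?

2

G_0 = 4. HB_3(4) = 3 + 1. Bump = 5. G_1 = 4.
G_1 = 4. HB_4(4) = 4. Bump = 5. G_2 = 4.
G_2 = 4. HB_5(4) = 4. Bump = 4. G_3 = 3.
G_3 = 3. HB_6(3) = 3. Bump = 3. G_4 = 2.
G_4 = 2. HB_7(2) = 2. Bump = 2. G_5 = 1.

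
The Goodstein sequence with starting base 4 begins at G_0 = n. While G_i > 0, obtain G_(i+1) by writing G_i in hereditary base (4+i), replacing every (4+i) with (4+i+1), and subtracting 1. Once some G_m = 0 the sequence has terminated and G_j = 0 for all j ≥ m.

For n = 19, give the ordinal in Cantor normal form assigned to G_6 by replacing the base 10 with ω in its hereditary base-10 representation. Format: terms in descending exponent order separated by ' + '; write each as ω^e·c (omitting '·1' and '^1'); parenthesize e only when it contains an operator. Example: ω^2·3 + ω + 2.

ω·7 + 5

G_0 = 19. HB_4(19) = 4^2 + 3. Bump = 28. G_1 = 27.
G_1 = 27. HB_5(27) = 5^2 + 2. Bump = 38. G_2 = 37.
G_2 = 37. HB_6(37) = 6^2 + 1. Bump = 50. G_3 = 49.
G_3 = 49. HB_7(49) = 7^2. Bump = 64. G_4 = 63.
G_4 = 63. HB_8(63) = 7·8 + 7. Bump = 70. G_5 = 69.
G_5 = 69. HB_9(69) = 7·9 + 6. Bump = 76. G_6 = 75.
G_6 = 75. HB_10(75) = 7·10 + 5. Bump = 82. G_7 = 81.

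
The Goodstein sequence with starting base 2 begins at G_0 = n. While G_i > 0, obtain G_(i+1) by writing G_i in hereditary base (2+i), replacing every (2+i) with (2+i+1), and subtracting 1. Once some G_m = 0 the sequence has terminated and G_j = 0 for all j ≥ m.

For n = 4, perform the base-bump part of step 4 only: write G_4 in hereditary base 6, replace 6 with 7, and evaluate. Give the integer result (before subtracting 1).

110

base 2: 4 = 2^2; at 3: 3^3 = 27; next = 26
base 3: 26 = 2·3^2 + 2·3 + 2; at 4: 2·4^2 + 2·4 + 2 = 42; next = 41
base 4: 41 = 2·4^2 + 2·4 + 1; at 5: 2·5^2 + 2·5 + 1 = 61; next = 60
base 5: 60 = 2·5^2 + 2·5; at 6: 2·6^2 + 2·6 = 84; next = 83
base 6: 83 = 2·6^2 + 6 + 5; at 7: 2·7^2 + 7 + 5 = 110; next = 109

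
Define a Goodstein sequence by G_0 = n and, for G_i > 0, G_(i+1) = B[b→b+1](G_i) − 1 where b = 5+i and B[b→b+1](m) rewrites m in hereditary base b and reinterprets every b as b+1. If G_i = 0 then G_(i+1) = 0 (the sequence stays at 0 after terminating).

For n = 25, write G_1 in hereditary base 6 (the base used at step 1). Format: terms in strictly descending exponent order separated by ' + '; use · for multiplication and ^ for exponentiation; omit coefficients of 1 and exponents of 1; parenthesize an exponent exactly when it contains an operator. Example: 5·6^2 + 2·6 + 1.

5·6 + 5

base 5: 25 = 5^2; at 6: 6^2 = 36; next = 35
base 6: 35 = 5·6 + 5; at 7: 5·7 + 5 = 40; next = 39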